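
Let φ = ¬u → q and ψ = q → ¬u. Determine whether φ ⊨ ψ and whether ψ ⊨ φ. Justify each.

(⇒) This fails. Under u = T, q = T, the left side is true but the right side is false.

(⇐) This fails. Under u = F, q = F, the left side is false but the right side is true.

(⇒) fails and (⇐) fails.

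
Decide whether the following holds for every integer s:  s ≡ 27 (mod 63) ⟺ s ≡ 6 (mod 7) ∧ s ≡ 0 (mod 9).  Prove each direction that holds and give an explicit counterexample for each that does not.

Equivalent; both directions hold.

(←) If s ≡ 6 (mod 7) and s ≡ 0 (mod 9), then by the Chinese remainder theorem s ≡ 27 (mod 63). This is exactly s ≡ 27 (mod 63).

(→) Suppose s ≡ 27 (mod 63); write s = 63j + 27. Since 7 ∣ 63, reducing mod 7 gives s ≡ 27 ≡ 6 (mod 7); since 9 ∣ 63, reducing mod 9 gives s ≡ 27 ≡ 0 (mod 9).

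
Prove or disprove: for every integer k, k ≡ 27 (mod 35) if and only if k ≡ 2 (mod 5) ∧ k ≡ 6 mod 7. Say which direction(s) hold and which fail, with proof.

(⟹) Suppose k ≡ 27 (mod 35); write k = 35j + 27. Since 5 ∣ 35, reducing mod 5 gives k ≡ 27 ≡ 2 (mod 5); since 7 ∣ 35, reducing mod 7 gives k ≡ 27 ≡ 6 (mod 7).

(⟸) Conversely, if k ≡ 2 (mod 5) and k ≡ 6 (mod 7), then by the Chinese remainder theorem k ≡ 27 (mod 35). This is exactly k ≡ 27 (mod 35).

Both directions hold; the statement is true.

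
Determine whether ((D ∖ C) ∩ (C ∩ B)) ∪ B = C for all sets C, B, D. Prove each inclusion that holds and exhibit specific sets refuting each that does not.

Neither inclusion holds.

(⊆) This inclusion fails. Take C = ∅, B = {1}, D = ∅; then 1 ∈ ((D ∖ C) ∩ (C ∩ B)) ∪ B but 1 ∉ C.

(⊇) This inclusion fails. Take C = {1}, B = ∅, D = ∅; then 1 ∈ C but 1 ∉ ((D ∖ C) ∩ (C ∩ B)) ∪ B.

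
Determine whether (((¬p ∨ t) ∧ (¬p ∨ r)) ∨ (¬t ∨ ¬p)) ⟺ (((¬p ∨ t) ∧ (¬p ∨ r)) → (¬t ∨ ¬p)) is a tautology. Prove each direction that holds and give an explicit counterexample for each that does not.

[⇒] This fails. Under t = T, r = T, p = T, the left side is true but the right side is false.

[⇐] This fails. Under t = T, r = F, p = T, the left side is false but the right side is true.

Both directions fail.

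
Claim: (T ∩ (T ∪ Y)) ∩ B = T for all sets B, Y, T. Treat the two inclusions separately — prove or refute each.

(⟹) Let x ∈ (T ∩ (T ∪ Y)) ∩ B. Then either x ∈ B ∩ T and x ∉ Y; or x ∈ B ∩ Y ∩ T. In each case x ∈ T, so (T ∩ (T ∪ Y)) ∩ B ⊆ T.

(⟸) This inclusion fails. Take B = ∅, Y = ∅, T = {1}; then 1 ∈ T but 1 ∉ (T ∩ (T ∪ Y)) ∩ B.

(⊆) holds; (⊇) fails.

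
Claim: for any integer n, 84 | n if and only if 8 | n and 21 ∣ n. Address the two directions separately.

The forward direction fails; the converse holds.

(⇒) This fails: take n = 84. Certainly 84 ∣ 84, but 8 ∤ 84.

(⇐) Suppose 8 ∣ n and 21 ∣ n. Any common multiple of 8 and 21 is a multiple of their lcm; here gcd(8, 21) = 1, so lcm(8, 21) = 8·21 = 168, so 168 ∣ n. Since 84 ∣ 168, it follows that 84 ∣ n.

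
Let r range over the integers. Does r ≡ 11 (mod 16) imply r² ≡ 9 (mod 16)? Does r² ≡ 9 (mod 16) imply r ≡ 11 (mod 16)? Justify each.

[⇒] Suppose r ≡ 11 (mod 16). Write r = 16j + 11. Then (16j + 11)² = 256j² + 352j + 121 = 16(16j² + 22j + 7) + 9, so r² ≡ 9 (mod 16).

[⇐] This fails: take r = 3. Then 3² = 9 ≡ 9 (mod 16), yet 3 ≡ 3 (mod 16), not 11.

The forward direction holds; the converse fails.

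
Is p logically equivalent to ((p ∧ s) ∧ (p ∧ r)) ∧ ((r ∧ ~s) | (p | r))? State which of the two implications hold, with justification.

The forward direction fails; the converse holds.

[⇒] This fails. Under s = F, p = T, r = F, the left side is true but the right side is false.

[⇐] Assume the antecedent. If s is true, the antecedent forces (s = T, p = T, r = T), and p holds there. If s is false, the antecedent cannot hold. Either way p holds.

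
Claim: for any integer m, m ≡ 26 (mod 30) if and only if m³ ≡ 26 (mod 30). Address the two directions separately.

(→) Suppose m ≡ 26 (mod 30). Write m = 30j + 26. Then (30j + 26)³ = 27000j³ + 70200j² + 60840j + 17576 = 30(900j³ + 2340j² + 2028j + 585) + 26, so m³ ≡ 26 (mod 30).

(←) Conversely, suppose m³ ≡ 26 (mod 30). The only residue r in {0, …, 29} with r³ ≡ 26 (mod 30) is r = 26, so m ≡ 26 (mod 30).

Both implications hold.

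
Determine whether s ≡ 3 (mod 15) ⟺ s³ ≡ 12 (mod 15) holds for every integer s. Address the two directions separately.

(⇒) Suppose s ≡ 3 (mod 15). Write s = 15j + 3. Then (15j + 3)³ = 3375j³ + 2025j² + 405j + 27 = 15(225j³ + 135j² + 27j + 1) + 12, so s³ ≡ 12 (mod 15).

(⇐) Conversely, suppose s³ ≡ 12 (mod 15). The only residue r in {0, …, 14} with r³ ≡ 12 (mod 15) is r = 3, so s ≡ 3 (mod 15).

Equivalent; both directions hold.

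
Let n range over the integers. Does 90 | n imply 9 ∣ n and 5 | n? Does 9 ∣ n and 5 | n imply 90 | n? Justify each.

(⟹) If 90 ∣ n, write n = 90q. Since 90 = 10·9, n = 9·(10q), so 9 ∣ n; and since 90 = 18·5, n = 5·(18q), so 5 ∣ n.

(⟸) This fails: take n = 45. Both 9 ∣ 45 and 5 ∣ 45, yet 45 is not a multiple of 90 (since 45 = 0·90 + 45), so 90 ∤ 45.

Only the forward implication holds.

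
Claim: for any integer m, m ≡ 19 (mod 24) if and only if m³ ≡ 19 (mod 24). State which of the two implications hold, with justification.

(←) Suppose m³ ≡ 19 (mod 24). The only residue r in {0, …, 23} with r³ ≡ 19 (mod 24) is r = 19, so m ≡ 19 (mod 24).

(→) Suppose m ≡ 19 (mod 24). Write m = 24j + 19. Then (24j + 19)³ = 13824j³ + 32832j² + 25992j + 6859 = 24(576j³ + 1368j² + 1083j + 285) + 19, so m³ ≡ 19 (mod 24).

Equivalent; both directions hold.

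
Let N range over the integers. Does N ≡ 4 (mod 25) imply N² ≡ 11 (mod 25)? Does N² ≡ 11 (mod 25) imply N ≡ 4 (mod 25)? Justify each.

Both directions fail.

[⇒] This fails: take N = 4. Then 4 ≡ 4 (mod 25), but 4² = 16 ≡ 16 (mod 25), not 11.

[⇐] This fails: take N = 6. Then 6² = 36 ≡ 11 (mod 25), yet 6 ≡ 6 (mod 25), not 4.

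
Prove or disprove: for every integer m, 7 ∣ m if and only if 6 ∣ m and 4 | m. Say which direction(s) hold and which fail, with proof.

(⇒) This fails: take m = 7. Certainly 7 ∣ 7, but 6 ∤ 7.

(⇐) This fails: take m = 12. Both 6 ∣ 12 and 4 ∣ 12, yet 12 is not a multiple of 7 (since 12 = 1·7 + 5), so 7 ∤ 12.

Neither direction holds.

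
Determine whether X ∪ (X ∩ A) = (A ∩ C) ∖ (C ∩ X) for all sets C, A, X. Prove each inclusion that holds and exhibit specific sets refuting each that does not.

(⊆) fails and (⊇) fails.

(⊆) This inclusion fails. Take C = ∅, A = ∅, X = {1}; then 1 ∈ X ∪ (X ∩ A) but 1 ∉ (A ∩ C) ∖ (C ∩ X).

(⊇) This inclusion fails. Take C = {1}, A = {1}, X = ∅; then 1 ∈ (A ∩ C) ∖ (C ∩ X) but 1 ∉ X ∪ (X ∩ A).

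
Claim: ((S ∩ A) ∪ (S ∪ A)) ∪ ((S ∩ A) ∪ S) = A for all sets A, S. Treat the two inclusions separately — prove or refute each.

The sets are not equal: only the reverse inclusion holds.

(⊆) This inclusion fails. Take A = ∅, S = {1}; then 1 ∈ ((S ∩ A) ∪ (S ∪ A)) ∪ ((S ∩ A) ∪ S) but 1 ∉ A.

(⊇) Let x ∈ A. Then either x ∈ A and x ∉ S; or x ∈ A ∩ S. In each case x ∈ ((S ∩ A) ∪ (S ∪ A)) ∪ ((S ∩ A) ∪ S), so A ⊆ ((S ∩ A) ∪ (S ∪ A)) ∪ ((S ∩ A) ∪ S).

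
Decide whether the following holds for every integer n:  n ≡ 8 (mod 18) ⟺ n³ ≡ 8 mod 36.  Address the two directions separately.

Converse. This fails: take n = 2. Then 2³ = 8 ≡ 8 (mod 36), yet 2 ≡ 2 (mod 18), not 8.

Forward direction. Suppose n ≡ 8 (mod 18). Working modulo 36, n ∈ {8, 26}; for each such r, r³ ≡ 8 (mod 36).

(⇒) holds; (⇐) fails.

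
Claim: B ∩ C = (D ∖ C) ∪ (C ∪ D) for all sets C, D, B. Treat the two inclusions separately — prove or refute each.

(⊇) This inclusion fails. Take C = {1}, D = ∅, B = ∅; then 1 ∈ (D ∖ C) ∪ (C ∪ D) but 1 ∉ B ∩ C.

(⊆) Let x ∈ B ∩ C. Then either x ∈ C ∩ B and x ∉ D; or x ∈ C ∩ D ∩ B. In each case x ∈ (D ∖ C) ∪ (C ∪ D), so B ∩ C ⊆ (D ∖ C) ∪ (C ∪ D).

Only the forward inclusion holds.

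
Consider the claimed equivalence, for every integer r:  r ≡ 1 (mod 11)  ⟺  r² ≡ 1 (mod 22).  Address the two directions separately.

Forward direction. This fails: take r = 12. Then 12 ≡ 1 (mod 11), but 12² = 144 ≡ 12 (mod 22), not 1.

Converse. This fails: take r = 21. Then 21² = 441 ≡ 1 (mod 22), yet 21 ≡ 10 (mod 11), not 1.

Both directions fail.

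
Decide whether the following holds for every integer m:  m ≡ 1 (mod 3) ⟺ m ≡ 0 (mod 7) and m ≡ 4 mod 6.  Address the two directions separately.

The forward direction fails; the converse holds.

[⇒] This fails: m = 1 gives 1 ≡ 1 (mod 3) but 1 ≡ 1 (mod 7), so the conjunction on the right does not hold.

[⇐] Conversely, if m ≡ 0 (mod 7) and m ≡ 4 (mod 6), then by the Chinese remainder theorem m ≡ 28 (mod 42). Since 28 ≡ 1 (mod 3) and 3 ∣ 42, we get m ≡ 1 (mod 3).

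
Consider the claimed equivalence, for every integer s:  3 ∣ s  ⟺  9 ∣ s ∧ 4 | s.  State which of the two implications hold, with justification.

Not equivalent: only (⇐) holds.

[⇒] This fails: take s = 3. Certainly 3 ∣ 3, but 9 ∤ 3.

[⇐] Suppose 9 ∣ s and 4 ∣ s. Any common multiple of 9 and 4 is a multiple of their lcm; here gcd(9, 4) = 1, so lcm(9, 4) = 9·4 = 36, so 36 ∣ s. Since 3 ∣ 36, it follows that 3 ∣ s.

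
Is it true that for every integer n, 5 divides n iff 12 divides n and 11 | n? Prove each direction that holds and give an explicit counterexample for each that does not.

Both directions fail.

[⇒] This fails: take n = 5. Certainly 5 ∣ 5, but 12 ∤ 5.

[⇐] This fails: take n = 132. Both 12 ∣ 132 and 11 ∣ 132, yet 132 is not a multiple of 5 (since 132 = 26·5 + 2), so 5 ∤ 132.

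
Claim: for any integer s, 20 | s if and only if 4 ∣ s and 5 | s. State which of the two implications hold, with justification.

Both directions hold; the statement is true.

Forward direction. If 20 ∣ s, write s = 20q. Since 20 = 5·4, s = 4·(5q), so 4 ∣ s; and since 20 = 4·5, s = 5·(4q), so 5 ∣ s.

Converse. Suppose 4 ∣ s and 5 ∣ s. Any common multiple of 4 and 5 is a multiple of their lcm; here gcd(4, 5) = 1, so lcm(4, 5) = 4·5 = 20, so 20 ∣ s.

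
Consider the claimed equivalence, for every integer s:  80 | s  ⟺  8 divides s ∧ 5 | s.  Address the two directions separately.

Only the forward direction holds.

[⇐] This fails: take s = 40. Both 8 ∣ 40 and 5 ∣ 40, yet 40 is not a multiple of 80 (since 40 = 0·80 + 40), so 80 ∤ 40.

[⇒] If 80 ∣ s, write s = 80q. Since 80 = 10·8, s = 8·(10q), so 8 ∣ s; and since 80 = 16·5, s = 5·(16q), so 5 ∣ s.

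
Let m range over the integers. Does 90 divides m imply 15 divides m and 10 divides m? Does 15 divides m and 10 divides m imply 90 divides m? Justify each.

Only the forward implication holds.

Forward direction. If 90 ∣ m, write m = 90q. Since 90 = 6·15, m = 15·(6q), so 15 ∣ m; and since 90 = 9·10, m = 10·(9q), so 10 ∣ m.

Converse. This fails: take m = 30. Both 15 ∣ 30 and 10 ∣ 30, yet 30 is not a multiple of 90 (since 30 = 0·90 + 30), so 90 ∤ 30.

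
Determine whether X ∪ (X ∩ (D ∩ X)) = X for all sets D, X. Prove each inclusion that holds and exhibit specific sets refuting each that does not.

Both inclusions hold.

Forward inclusion. Let x ∈ X ∪ (X ∩ (D ∩ X)). Then either x ∈ X and x ∉ D; or x ∈ D ∩ X. In each case x ∈ X, so X ∪ (X ∩ (D ∩ X)) ⊆ X.

Reverse inclusion. Let x ∈ X. Then either x ∈ X and x ∉ D; or x ∈ D ∩ X. In each case x ∈ X ∪ (X ∩ (D ∩ X)), so X ⊆ X ∪ (X ∩ (D ∩ X)).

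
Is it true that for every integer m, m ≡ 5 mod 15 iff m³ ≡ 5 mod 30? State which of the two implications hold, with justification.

The forward direction fails; the converse holds.

(⟹) This fails: take m = 20. Then 20 ≡ 5 (mod 15), but 20³ = 8000 ≡ 20 (mod 30), not 5.

(⟸) Conversely, the residues r modulo 30 with r³ ≡ 5 (mod 30) are exactly {5}, and each is ≡ 5 (mod 15).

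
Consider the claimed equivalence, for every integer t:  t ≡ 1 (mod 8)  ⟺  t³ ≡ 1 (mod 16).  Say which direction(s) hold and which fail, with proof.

(→) This fails: take t = 9. Then 9 ≡ 1 (mod 8), but 9³ = 729 ≡ 9 (mod 16), not 1.

(←) Conversely, the residues r modulo 16 with r³ ≡ 1 (mod 16) are exactly {1}, and each is ≡ 1 (mod 8).

Only the converse holds.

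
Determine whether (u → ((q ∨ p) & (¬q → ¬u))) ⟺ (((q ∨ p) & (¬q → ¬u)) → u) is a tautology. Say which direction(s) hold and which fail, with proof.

Neither direction holds.

Forward direction. This fails. Under p = T, u = F, q = F, the left side is true but the right side is false.

Converse. This fails. Under p = F, u = T, q = F, the left side is false but the right side is true.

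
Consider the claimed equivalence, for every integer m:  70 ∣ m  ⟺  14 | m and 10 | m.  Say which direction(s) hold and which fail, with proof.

[⇒] If 70 ∣ m, write m = 70q. Since 70 = 5·14, m = 14·(5q), so 14 ∣ m; and since 70 = 7·10, m = 10·(7q), so 10 ∣ m.

[⇐] Suppose 14 ∣ m and 10 ∣ m. Any common multiple of 14 and 10 is a multiple of their lcm; here lcm(14, 10) = 14·10/gcd(14, 10) = 140/2 = 70, so 70 ∣ m.

The biconditional holds.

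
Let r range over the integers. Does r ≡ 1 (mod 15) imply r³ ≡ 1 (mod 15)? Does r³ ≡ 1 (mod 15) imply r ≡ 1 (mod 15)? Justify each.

Forward direction. Suppose r ≡ 1 (mod 15). Write r = 15j + 1. Then (15j + 1)³ = 3375j³ + 675j² + 45j + 1 = 15(225j³ + 45j² + 3j) + 1, so r³ ≡ 1 (mod 15).

Converse. Suppose r³ ≡ 1 (mod 15). The only residue r in {0, …, 14} with r³ ≡ 1 (mod 15) is r = 1, so r ≡ 1 (mod 15).

The biconditional holds.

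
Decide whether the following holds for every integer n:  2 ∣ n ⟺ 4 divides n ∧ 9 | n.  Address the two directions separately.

Only the converse holds.

[⇒] This fails: take n = 2. Certainly 2 ∣ 2, but 4 ∤ 2.

[⇐] Suppose 4 ∣ n and 9 ∣ n. Any common multiple of 4 and 9 is a multiple of their lcm; here gcd(4, 9) = 1, so lcm(4, 9) = 4·9 = 36, so 36 ∣ n. Since 2 ∣ 36, it follows that 2 ∣ n.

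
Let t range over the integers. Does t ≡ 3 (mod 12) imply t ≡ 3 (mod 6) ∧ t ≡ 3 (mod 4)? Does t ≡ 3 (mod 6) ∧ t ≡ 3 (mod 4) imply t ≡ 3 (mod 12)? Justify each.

Forward direction. Suppose t ≡ 3 (mod 12); write t = 12j + 3. Since 6 ∣ 12, reducing mod 6 gives t ≡ 3 (mod 6); since 4 ∣ 12, reducing mod 4 gives t ≡ 3 (mod 4).

Converse. If t ≡ 3 (mod 6) and t ≡ 3 (mod 4), then by the Chinese remainder theorem t ≡ 3 (mod 12). This is exactly t ≡ 3 (mod 12).

Both directions hold; the statement is true.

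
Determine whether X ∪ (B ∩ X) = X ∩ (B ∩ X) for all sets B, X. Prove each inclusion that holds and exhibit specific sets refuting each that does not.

(⊆) This inclusion fails. Take B = ∅, X = {1}; then 1 ∈ X ∪ (B ∩ X) but 1 ∉ X ∩ (B ∩ X).

(⊇) Let x ∈ X ∩ (B ∩ X). Then x ∈ B ∩ X, from which x ∈ X ∪ (B ∩ X).

Only the reverse inclusion holds.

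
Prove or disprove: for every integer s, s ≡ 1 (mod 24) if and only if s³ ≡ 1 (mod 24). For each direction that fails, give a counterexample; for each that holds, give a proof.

Both directions hold; the statement is true.

(⟸) Suppose s³ ≡ 1 (mod 24). The only residue r in {0, …, 23} with r³ ≡ 1 (mod 24) is r = 1, so s ≡ 1 (mod 24).

(⟹) Suppose s ≡ 1 (mod 24). Write s = 24j + 1. Then (24j + 1)³ = 13824j³ + 1728j² + 72j + 1 = 24(576j³ + 72j² + 3j) + 1, so s³ ≡ 1 (mod 24).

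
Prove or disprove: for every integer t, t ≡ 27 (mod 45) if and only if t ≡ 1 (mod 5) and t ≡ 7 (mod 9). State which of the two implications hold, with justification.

(⟹) This fails: t = 27 gives 27 ≡ 27 (mod 45) but 27 ≡ 2 (mod 5), so the conjunction on the right does not hold.

(⟸) This fails: t = 16 satisfies both congruences on the right (16 ≡ 1 mod 5 and 16 ≡ 7 mod 9) yet 16 ≡ 16 (mod 45), not 27.

Neither direction holds.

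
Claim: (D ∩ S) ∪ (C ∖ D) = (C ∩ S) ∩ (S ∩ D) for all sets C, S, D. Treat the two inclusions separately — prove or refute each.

(⟹) This inclusion fails. Take C = {1}, S = ∅, D = ∅; then 1 ∈ (D ∩ S) ∪ (C ∖ D) but 1 ∉ (C ∩ S) ∩ (S ∩ D).

(⟸) Let x ∈ (C ∩ S) ∩ (S ∩ D). Then x ∈ C ∩ S ∩ D, from which x ∈ (D ∩ S) ∪ (C ∖ D).

Only the reverse inclusion holds.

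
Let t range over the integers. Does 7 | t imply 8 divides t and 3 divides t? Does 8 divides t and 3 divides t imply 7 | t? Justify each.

Forward direction. This fails: take t = 7. Certainly 7 ∣ 7, but 8 ∤ 7.

Converse. This fails: take t = 24. Both 8 ∣ 24 and 3 ∣ 24, yet 24 is not a multiple of 7 (since 24 = 3·7 + 3), so 7 ∤ 24.

Neither implication holds.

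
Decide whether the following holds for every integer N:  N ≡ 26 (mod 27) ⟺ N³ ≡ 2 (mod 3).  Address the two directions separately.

[⇒] Suppose N ≡ 26 (mod 27). Then N³ ≡ 26³ = 17576 (mod 27), and since 3 ∣ 27, also N³ ≡ 2 (mod 3).

[⇐] This fails: take N = 2. Then 2³ = 8 ≡ 2 (mod 3), yet 2 ≡ 2 (mod 27), not 26.

Only the forward implication holds.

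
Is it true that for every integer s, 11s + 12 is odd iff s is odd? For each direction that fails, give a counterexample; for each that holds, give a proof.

Both directions hold.

Converse. Suppose s is odd; write s = 2j + 1. Then 11s + 12 = 11·(2j + 1) + 12 = 2·11j + 23, which is odd.

Forward direction. Suppose 11s + 12 is odd. Since 11 is odd, 11s and s have the same parity, so 11s + 12 ≡ s + 12 (mod 2). As 12 is even, 11s + 12 is odd exactly when s is odd. Thus s is odd.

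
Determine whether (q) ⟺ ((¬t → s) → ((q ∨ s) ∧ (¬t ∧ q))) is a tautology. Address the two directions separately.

(⇒) This fails. Under q = T, t = T, s = F, the left side is true but the right side is false.

(⇐) This fails. Under q = F, t = F, s = F, the left side is false but the right side is true.

(⇒) fails and (⇐) fails.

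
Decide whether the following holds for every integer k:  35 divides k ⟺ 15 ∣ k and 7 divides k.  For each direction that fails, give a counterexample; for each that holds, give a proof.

[⇒] This fails: take k = 35. Certainly 35 ∣ 35, but 15 ∤ 35.

[⇐] Suppose 15 ∣ k and 7 ∣ k. Any common multiple of 15 and 7 is a multiple of their lcm; here gcd(15, 7) = 1, so lcm(15, 7) = 15·7 = 105, so 105 ∣ k. Since 35 ∣ 105, it follows that 35 ∣ k.

The forward direction fails; the converse holds.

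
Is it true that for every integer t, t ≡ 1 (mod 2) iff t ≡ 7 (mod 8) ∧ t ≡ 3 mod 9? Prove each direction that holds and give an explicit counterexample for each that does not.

(⇒) This fails: t = 1 gives 1 ≡ 1 (mod 2) but 1 ≡ 1 (mod 8), so the conjunction on the right does not hold.

(⇐) Conversely, if t ≡ 7 (mod 8) and t ≡ 3 (mod 9), then by the Chinese remainder theorem t ≡ 39 (mod 72). Since 39 ≡ 1 (mod 2) and 2 ∣ 72, we get t ≡ 1 (mod 2).

Not equivalent: only (⇐) holds.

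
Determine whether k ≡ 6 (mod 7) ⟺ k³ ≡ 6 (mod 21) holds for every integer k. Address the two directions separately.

Both directions fail.

Forward direction. This fails: take k = 13. Then 13 ≡ 6 (mod 7), but 13³ = 2197 ≡ 13 (mod 21), not 6.

Converse. This fails: take k = 3. Then 3³ = 27 ≡ 6 (mod 21), yet 3 ≡ 3 (mod 7), not 6.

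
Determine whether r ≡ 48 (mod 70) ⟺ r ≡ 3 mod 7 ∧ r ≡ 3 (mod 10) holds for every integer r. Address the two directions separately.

[⇒] This fails: r = 48 gives 48 ≡ 48 (mod 70) but 48 ≡ 6 (mod 7), so the conjunction on the right does not hold.

[⇐] This fails: r = 3 satisfies both congruences on the right (3 ≡ 3 mod 7 and 3 ≡ 3 mod 10) yet 3 ≡ 3 (mod 70), not 48.

Both directions fail.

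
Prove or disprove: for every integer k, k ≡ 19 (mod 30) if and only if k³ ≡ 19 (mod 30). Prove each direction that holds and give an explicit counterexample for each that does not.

(⇒) Suppose k ≡ 19 (mod 30). Write k = 30j + 19. Then (30j + 19)³ = 27000j³ + 51300j² + 32490j + 6859 = 30(900j³ + 1710j² + 1083j + 228) + 19, so k³ ≡ 19 (mod 30).

(⇐) Conversely, suppose k³ ≡ 19 (mod 30). The only residue r in {0, …, 29} with r³ ≡ 19 (mod 30) is r = 19, so k ≡ 19 (mod 30).

Both implications hold.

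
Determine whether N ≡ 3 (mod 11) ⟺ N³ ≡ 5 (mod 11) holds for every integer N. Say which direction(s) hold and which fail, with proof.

Both directions hold; the statement is true.

(⇒) Suppose N ≡ 3 (mod 11). Write N = 11j + 3. Then (11j + 3)³ = 1331j³ + 1089j² + 297j + 27 = 11(121j³ + 99j² + 27j + 2) + 5, so N³ ≡ 5 (mod 11).

(⇐) Conversely, suppose N³ ≡ 5 (mod 11). The only residue r in {0, …, 10} with r³ ≡ 5 (mod 11) is r = 3, so N ≡ 3 (mod 11).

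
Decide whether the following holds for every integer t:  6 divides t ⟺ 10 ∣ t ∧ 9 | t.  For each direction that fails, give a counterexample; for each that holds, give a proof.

[⇐] Suppose 10 ∣ t and 9 ∣ t. Any common multiple of 10 and 9 is a multiple of their lcm; here gcd(10, 9) = 1, so lcm(10, 9) = 10·9 = 90, so 90 ∣ t. Since 6 ∣ 90, it follows that 6 ∣ t.

[⇒] This fails: take t = 6. Certainly 6 ∣ 6, but 10 ∤ 6.

The forward direction fails; the converse holds.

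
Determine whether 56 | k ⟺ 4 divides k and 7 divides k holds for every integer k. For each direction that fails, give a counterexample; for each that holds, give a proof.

Converse. This fails: take k = 28. Both 4 ∣ 28 and 7 ∣ 28, yet 28 is not a multiple of 56 (since 28 = 0·56 + 28), so 56 ∤ 28.

Forward direction. If 56 ∣ k, write k = 56q. Since 56 = 14·4, k = 4·(14q), so 4 ∣ k; and since 56 = 8·7, k = 7·(8q), so 7 ∣ k.

Only the forward implication holds.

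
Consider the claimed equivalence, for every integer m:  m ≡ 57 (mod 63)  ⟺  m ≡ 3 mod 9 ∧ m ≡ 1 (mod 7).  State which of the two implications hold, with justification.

Equivalent; both directions hold.

(⟹) Suppose m ≡ 57 (mod 63); write m = 63j + 57. Since 9 ∣ 63, reducing mod 9 gives m ≡ 57 ≡ 3 (mod 9); since 7 ∣ 63, reducing mod 7 gives m ≡ 57 ≡ 1 (mod 7).

(⟸) Conversely, if m ≡ 3 (mod 9) and m ≡ 1 (mod 7), then by the Chinese remainder theorem m ≡ 57 (mod 63). This is exactly m ≡ 57 (mod 63).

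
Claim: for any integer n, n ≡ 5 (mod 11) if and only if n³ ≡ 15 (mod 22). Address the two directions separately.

Not equivalent: only (⇐) holds.

(←) The residues r modulo 22 with r³ ≡ 15 (mod 22) are exactly {5}, and each is ≡ 5 (mod 11).

(→) This fails: take n = 16. Then 16 ≡ 5 (mod 11), but 16³ = 4096 ≡ 4 (mod 22), not 15.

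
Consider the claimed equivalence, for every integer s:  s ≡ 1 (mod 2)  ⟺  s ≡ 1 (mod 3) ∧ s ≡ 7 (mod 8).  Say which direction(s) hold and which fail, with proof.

Forward direction. This fails: s = 1 gives 1 ≡ 1 (mod 2) but 1 ≡ 1 (mod 8), so the conjunction on the right does not hold.

Converse. If s ≡ 1 (mod 3) and s ≡ 7 (mod 8), then by the Chinese remainder theorem s ≡ 7 (mod 24). Since 7 ≡ 1 (mod 2) and 2 ∣ 24, we get s ≡ 1 (mod 2).

Only the converse holds.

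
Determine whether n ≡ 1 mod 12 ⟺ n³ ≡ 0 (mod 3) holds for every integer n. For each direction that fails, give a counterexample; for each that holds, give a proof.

(⇒) fails and (⇐) fails.

(⇒) This fails: take n = 1. Then 1 ≡ 1 (mod 12), but 1³ = 1 ≡ 1 (mod 3), not 0.

(⇐) This fails: take n = 0. Then 0³ = 0 ≡ 0 (mod 3), yet 0 ≡ 0 (mod 12), not 1.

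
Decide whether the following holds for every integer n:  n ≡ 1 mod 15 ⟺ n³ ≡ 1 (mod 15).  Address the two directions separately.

(⇒) Suppose n ≡ 1 mod 15. Write n = 15j + 1. Then (15j + 1)³ = 3375j³ + 675j² + 45j + 1 = 15(225j³ + 45j² + 3j) + 1, so n³ ≡ 1 (mod 15).

(⇐) Conversely, suppose n³ ≡ 1 (mod 15). The only residue r in {0, …, 14} with r³ ≡ 1 (mod 15) is r = 1, so n ≡ 1 (mod 15).

Both directions hold.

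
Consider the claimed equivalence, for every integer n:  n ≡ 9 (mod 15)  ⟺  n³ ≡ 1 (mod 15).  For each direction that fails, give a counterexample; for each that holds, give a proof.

[⇒] This fails: take n = 9. Then 9 ≡ 9 (mod 15), but 9³ = 729 ≡ 9 (mod 15), not 1.

[⇐] This fails: take n = 1. Then 1³ = 1 ≡ 1 (mod 15), yet 1 ≡ 1 (mod 15), not 9.

(⇒) fails and (⇐) fails.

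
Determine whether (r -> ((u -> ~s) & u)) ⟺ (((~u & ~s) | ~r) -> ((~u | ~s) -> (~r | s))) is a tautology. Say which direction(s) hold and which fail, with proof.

[⇐] This fails. Under r = T, s = T, u = F, the left side is false but the right side is true.

[⇒] Assume the antecedent. If r is true, the antecedent forces (r = T, s = F, u = T), and the consequent holds there. If r is false, the consequent reduces to true regardless of the other variables. Either way the consequent holds.

Only the forward implication holds.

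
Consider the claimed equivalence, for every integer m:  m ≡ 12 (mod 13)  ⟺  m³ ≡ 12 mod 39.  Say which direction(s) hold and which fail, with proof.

(⟹) This fails: take m = 25. Then 25 ≡ 12 (mod 13), but 25³ = 15625 ≡ 25 (mod 39), not 12.

(⟸) This fails: take m = 30. Then 30³ = 27000 ≡ 12 (mod 39), yet 30 ≡ 4 (mod 13), not 12.

Neither direction holds.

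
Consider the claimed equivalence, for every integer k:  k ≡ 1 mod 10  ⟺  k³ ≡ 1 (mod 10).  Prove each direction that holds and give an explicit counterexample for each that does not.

Equivalent; both directions hold.

Forward direction. Suppose k ≡ 1 mod 10. Write k = 10j + 1. Then (10j + 1)³ = 1000j³ + 300j² + 30j + 1 = 10(100j³ + 30j² + 3j) + 1, so k³ ≡ 1 (mod 10).

Converse. Suppose k³ ≡ 1 (mod 10). The only residue r in {0, …, 9} with r³ ≡ 1 (mod 10) is r = 1, so k ≡ 1 (mod 10).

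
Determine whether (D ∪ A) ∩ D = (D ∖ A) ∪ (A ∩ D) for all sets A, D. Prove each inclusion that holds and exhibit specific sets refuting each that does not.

Both inclusions hold; the sets are equal.

Forward inclusion. Let x ∈ (D ∪ A) ∩ D. Then either x ∈ D and x ∉ A; or x ∈ A ∩ D. In each case x ∈ (D ∖ A) ∪ (A ∩ D), so (D ∪ A) ∩ D ⊆ (D ∖ A) ∪ (A ∩ D).

Reverse inclusion. Let x ∈ (D ∖ A) ∪ (A ∩ D). Then either x ∈ D and x ∉ A; or x ∈ A ∩ D. In each case x ∈ (D ∪ A) ∩ D, so (D ∖ A) ∪ (A ∩ D) ⊆ (D ∪ A) ∩ D.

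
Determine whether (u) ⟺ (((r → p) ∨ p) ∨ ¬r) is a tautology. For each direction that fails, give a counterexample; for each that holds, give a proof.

(⟹) This fails. Under u = T, p = F, r = T, the left side is true but the right side is false.

(⟸) This fails. Under u = F, p = F, r = F, the left side is false but the right side is true.

Neither direction holds.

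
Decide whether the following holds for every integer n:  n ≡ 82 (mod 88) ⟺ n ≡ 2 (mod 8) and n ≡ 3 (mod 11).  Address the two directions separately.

Neither implication holds.

[⇒] This fails: n = 82 gives 82 ≡ 82 (mod 88) but 82 ≡ 5 (mod 11), so the conjunction on the right does not hold.

[⇐] This fails: n = 58 satisfies both congruences on the right (58 ≡ 2 mod 8 and 58 ≡ 3 mod 11) yet 58 ≡ 58 (mod 88), not 82.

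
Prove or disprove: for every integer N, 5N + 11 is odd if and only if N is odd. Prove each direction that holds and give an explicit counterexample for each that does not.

[⇒] This fails: N = 4 gives 5N + 11 = 31, which is odd, but 4 is even, not odd.

[⇐] This also fails: N = 5 is odd, but 5N + 11 = 36 is even, not odd.

(⇒) fails and (⇐) fails.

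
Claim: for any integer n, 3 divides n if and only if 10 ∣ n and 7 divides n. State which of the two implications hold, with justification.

(→) This fails: take n = 3. Certainly 3 ∣ 3, but 10 ∤ 3.

(←) This fails: take n = 70. Both 10 ∣ 70 and 7 ∣ 70, yet 70 is not a multiple of 3 (since 70 = 23·3 + 1), so 3 ∤ 70.

Neither direction holds.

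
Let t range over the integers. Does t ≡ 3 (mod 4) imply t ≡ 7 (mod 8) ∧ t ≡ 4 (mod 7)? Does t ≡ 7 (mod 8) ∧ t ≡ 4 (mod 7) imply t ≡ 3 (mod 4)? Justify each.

Only the converse holds.

(⇒) This fails: t = 3 gives 3 ≡ 3 (mod 4) but 3 ≡ 3 (mod 8), so the conjunction on the right does not hold.

(⇐) Conversely, if t ≡ 7 (mod 8) and t ≡ 4 (mod 7), then by the Chinese remainder theorem t ≡ 39 (mod 56). Since 39 ≡ 3 (mod 4) and 4 ∣ 56, we get t ≡ 3 (mod 4).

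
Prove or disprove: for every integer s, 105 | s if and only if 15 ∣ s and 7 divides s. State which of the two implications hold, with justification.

Both directions hold; the statement is true.

[⇒] If 105 ∣ s, write s = 105q. Since 105 = 7·15, s = 15·(7q), so 15 ∣ s; and since 105 = 15·7, s = 7·(15q), so 7 ∣ s.

[⇐] Suppose 15 ∣ s and 7 ∣ s. Any common multiple of 15 and 7 is a multiple of their lcm; here gcd(15, 7) = 1, so lcm(15, 7) = 15·7 = 105, so 105 ∣ s.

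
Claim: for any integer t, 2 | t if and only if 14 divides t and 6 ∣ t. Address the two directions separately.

Not equivalent: only (⇐) holds.

(⇐) Suppose 14 ∣ t and 6 ∣ t. Any common multiple of 14 and 6 is a multiple of their lcm; here lcm(14, 6) = 14·6/gcd(14, 6) = 84/2 = 42, so 42 ∣ t. Since 2 ∣ 42, it follows that 2 ∣ t.

(⇒) This fails: take t = 2. Certainly 2 ∣ 2, but 14 ∤ 2.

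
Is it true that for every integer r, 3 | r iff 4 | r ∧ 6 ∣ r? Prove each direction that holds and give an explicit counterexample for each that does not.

(⟹) This fails: take r = 3. Certainly 3 ∣ 3, but 4 ∤ 3.

(⟸) Suppose 4 ∣ r and 6 ∣ r. Any common multiple of 4 and 6 is a multiple of their lcm; here lcm(4, 6) = 4·6/gcd(4, 6) = 24/2 = 12, so 12 ∣ r. Since 3 ∣ 12, it follows that 3 ∣ r.

The forward direction fails; the converse holds.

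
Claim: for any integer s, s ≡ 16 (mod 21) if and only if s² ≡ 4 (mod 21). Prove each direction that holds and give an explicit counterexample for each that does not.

The forward direction holds; the converse fails.

(⟹) Suppose s ≡ 16 (mod 21). Write s = 21j + 16. Then (21j + 16)² = 441j² + 672j + 256 = 21(21j² + 32j + 12) + 4, so s² ≡ 4 (mod 21).

(⟸) This fails: take s = 2. Then 2² = 4 ≡ 4 (mod 21), yet 2 ≡ 2 (mod 21), not 16.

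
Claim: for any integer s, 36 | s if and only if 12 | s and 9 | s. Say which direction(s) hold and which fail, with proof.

[⇒] If 36 ∣ s, write s = 36q. Since 36 = 3·12, s = 12·(3q), so 12 ∣ s; and since 36 = 4·9, s = 9·(4q), so 9 ∣ s.

[⇐] Suppose 12 ∣ s and 9 ∣ s. Any common multiple of 12 and 9 is a multiple of their lcm; here lcm(12, 9) = 12·9/gcd(12, 9) = 108/3 = 36, so 36 ∣ s.

Both directions hold.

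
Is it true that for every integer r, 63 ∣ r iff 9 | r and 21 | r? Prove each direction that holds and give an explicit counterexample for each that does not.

Forward direction. If 63 ∣ r, write r = 63q. Since 63 = 7·9, r = 9·(7q), so 9 ∣ r; and since 63 = 3·21, r = 21·(3q), so 21 ∣ r.

Converse. Suppose 9 ∣ r and 21 ∣ r. Any common multiple of 9 and 21 is a multiple of their lcm; here lcm(9, 21) = 9·21/gcd(9, 21) = 189/3 = 63, so 63 ∣ r.

Equivalent; both directions hold.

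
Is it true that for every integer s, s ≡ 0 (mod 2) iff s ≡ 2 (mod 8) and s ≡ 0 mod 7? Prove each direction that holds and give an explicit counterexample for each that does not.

(⇒) This fails: s = 0 gives 0 ≡ 0 (mod 2) but 0 ≡ 0 (mod 8), so the conjunction on the right does not hold.

(⇐) Conversely, if s ≡ 2 (mod 8) and s ≡ 0 (mod 7), then by the Chinese remainder theorem s ≡ 42 (mod 56). Since 42 ≡ 0 (mod 2) and 2 ∣ 56, we get s ≡ 0 (mod 2).

The forward direction fails; the converse holds.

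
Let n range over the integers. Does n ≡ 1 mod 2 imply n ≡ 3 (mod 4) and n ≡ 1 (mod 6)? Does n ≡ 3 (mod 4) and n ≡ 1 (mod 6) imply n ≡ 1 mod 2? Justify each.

(⇒) fails; (⇐) holds.

[⇒] This fails: n = 1 gives 1 ≡ 1 (mod 2) but 1 ≡ 1 (mod 4), so the conjunction on the right does not hold.

[⇐] Conversely, if n ≡ 3 (mod 4) and n ≡ 1 (mod 6), then by the Chinese remainder theorem n ≡ 7 (mod 12). Since 7 ≡ 1 (mod 2) and 2 ∣ 12, we get n ≡ 1 (mod 2).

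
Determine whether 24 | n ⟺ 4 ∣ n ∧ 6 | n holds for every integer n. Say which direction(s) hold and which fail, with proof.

The forward direction holds; the converse fails.

[⇒] If 24 ∣ n, write n = 24q. Since 24 = 6·4, n = 4·(6q), so 4 ∣ n; and since 24 = 4·6, n = 6·(4q), so 6 ∣ n.

[⇐] This fails: take n = 12. Both 4 ∣ 12 and 6 ∣ 12, yet 12 is not a multiple of 24 (since 12 = 0·24 + 12), so 24 ∤ 12.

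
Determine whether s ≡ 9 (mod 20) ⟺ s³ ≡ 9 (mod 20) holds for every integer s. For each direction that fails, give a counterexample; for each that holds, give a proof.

Forward direction. Suppose s ≡ 9 (mod 20). Write s = 20j + 9. Then (20j + 9)³ = 8000j³ + 10800j² + 4860j + 729 = 20(400j³ + 540j² + 243j + 36) + 9, so s³ ≡ 9 (mod 20).

Converse. Suppose s³ ≡ 9 (mod 20). The only residue r in {0, …, 19} with r³ ≡ 9 (mod 20) is r = 9, so s ≡ 9 (mod 20).

Both implications hold.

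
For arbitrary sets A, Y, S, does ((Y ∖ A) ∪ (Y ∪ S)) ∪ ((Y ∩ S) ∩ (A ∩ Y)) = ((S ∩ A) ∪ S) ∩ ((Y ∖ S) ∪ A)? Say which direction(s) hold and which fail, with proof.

Forward inclusion. This inclusion fails. Take A = ∅, Y = {1}, S = ∅; then 1 ∈ ((Y ∖ A) ∪ (Y ∪ S)) ∪ ((Y ∩ S) ∩ (A ∩ Y)) but 1 ∉ ((S ∩ A) ∪ S) ∩ ((Y ∖ S) ∪ A).

Reverse inclusion. Let x ∈ ((S ∩ A) ∪ S) ∩ ((Y ∖ S) ∪ A). Then either x ∈ A ∩ S and x ∉ Y; or x ∈ A ∩ Y ∩ S. In each case x ∈ ((Y ∖ A) ∪ (Y ∪ S)) ∪ ((Y ∩ S) ∩ (A ∩ Y)), so ((S ∩ A) ∪ S) ∩ ((Y ∖ S) ∪ A) ⊆ ((Y ∖ A) ∪ (Y ∪ S)) ∪ ((Y ∩ S) ∩ (A ∩ Y)).

The sets are not equal: only the reverse inclusion holds.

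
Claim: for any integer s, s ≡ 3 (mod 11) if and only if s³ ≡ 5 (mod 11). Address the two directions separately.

(⇒) Suppose s ≡ 3 (mod 11). Write s = 11j + 3. Then (11j + 3)³ = 1331j³ + 1089j² + 297j + 27 = 11(121j³ + 99j² + 27j + 2) + 5, so s³ ≡ 5 (mod 11).

(⇐) For the converse, argue contrapositively. If s ≢ 3 (mod 11), then s is congruent to one of 0, 1, 2, 4, 5, 6, 7, 8, 9, 10 modulo 11, and these give s³ ≡ 0, 1, 8, 9, 4, 7, 2, 6, 3, 10 respectively — never 5.

Both directions hold; the statement is true.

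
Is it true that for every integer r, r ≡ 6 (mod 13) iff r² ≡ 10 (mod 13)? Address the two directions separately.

Forward direction. Suppose r ≡ 6 (mod 13). Write r = 13j + 6. Then (13j + 6)² = 169j² + 156j + 36 = 13(13j² + 12j + 2) + 10, so r² ≡ 10 (mod 13).

Converse. This fails: take r = 7. Then 7² = 49 ≡ 10 (mod 13), yet 7 ≡ 7 (mod 13), not 6.

(⇒) holds; (⇐) fails.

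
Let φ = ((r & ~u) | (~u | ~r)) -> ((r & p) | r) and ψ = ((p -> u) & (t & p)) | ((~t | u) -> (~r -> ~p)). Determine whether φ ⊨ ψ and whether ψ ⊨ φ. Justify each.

Not equivalent: only (⇒) holds.

[⇒] Assume the antecedent. If r is true, the consequent reduces to true regardless of the other variables. If r is false, the antecedent cannot hold. Either way the consequent holds.

[⇐] This fails. Under p = F, u = F, t = F, r = F, the left side is false but the right side is true.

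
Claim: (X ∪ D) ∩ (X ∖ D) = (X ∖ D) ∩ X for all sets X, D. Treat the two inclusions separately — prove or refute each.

(⊆) Let x ∈ (X ∪ D) ∩ (X ∖ D). Then x ∈ X and x ∉ D, from which x ∈ (X ∖ D) ∩ X.

(⊇) Let x ∈ (X ∖ D) ∩ X. Then x ∈ X and x ∉ D, from which x ∈ (X ∪ D) ∩ (X ∖ D).

Both inclusions hold.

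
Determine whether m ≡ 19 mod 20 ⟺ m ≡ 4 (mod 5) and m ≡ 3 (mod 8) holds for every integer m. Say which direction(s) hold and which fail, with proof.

Forward direction. This fails: m = 39 gives 39 ≡ 19 (mod 20) but 39 ≡ 7 (mod 8), so the conjunction on the right does not hold.

Converse. If m ≡ 4 (mod 5) and m ≡ 3 (mod 8), then by the Chinese remainder theorem m ≡ 19 (mod 40). Since 19 ≡ 19 (mod 20) and 20 ∣ 40, we get m ≡ 19 (mod 20).

Only the reverse direction holds.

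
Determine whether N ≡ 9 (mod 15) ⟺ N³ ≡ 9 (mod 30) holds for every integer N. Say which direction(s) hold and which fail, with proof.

Only the converse holds.

Forward direction. This fails: take N = 24. Then 24 ≡ 9 (mod 15), but 24³ = 13824 ≡ 24 (mod 30), not 9.

Converse. The residues r modulo 30 with r³ ≡ 9 (mod 30) are exactly {9}, and each is ≡ 9 (mod 15).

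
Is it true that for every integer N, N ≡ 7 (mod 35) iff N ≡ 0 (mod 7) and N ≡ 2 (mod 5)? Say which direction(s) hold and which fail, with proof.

Equivalent; both directions hold.

(←) If N ≡ 0 (mod 7) and N ≡ 2 (mod 5), then by the Chinese remainder theorem N ≡ 7 (mod 35). This is exactly N ≡ 7 (mod 35).

(→) Suppose N ≡ 7 (mod 35); write N = 35j + 7. Since 7 ∣ 35, reducing mod 7 gives N ≡ 7 ≡ 0 (mod 7); since 5 ∣ 35, reducing mod 5 gives N ≡ 7 ≡ 2 (mod 5).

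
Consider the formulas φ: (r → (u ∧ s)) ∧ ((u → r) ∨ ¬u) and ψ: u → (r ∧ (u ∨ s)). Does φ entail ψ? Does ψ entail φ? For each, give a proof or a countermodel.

Forward direction. Assume the antecedent. If u is true, the antecedent forces (u = T, r = T, s = T), and u → (r ∧ (u ∨ s)) holds there. If u is false, u → (r ∧ (u ∨ s)) reduces to true regardless of the other variables. Either way u → (r ∧ (u ∨ s)) holds.

Converse. This fails. Under u = F, r = T, s = F, the left side is false but the right side is true.

Only the forward implication holds.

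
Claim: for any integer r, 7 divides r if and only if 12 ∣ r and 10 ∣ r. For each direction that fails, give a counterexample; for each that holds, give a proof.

Both directions fail.

(⇒) This fails: take r = 7. Certainly 7 ∣ 7, but 12 ∤ 7.

(⇐) This fails: take r = 60. Both 12 ∣ 60 and 10 ∣ 60, yet 60 is not a multiple of 7 (since 60 = 8·7 + 4), so 7 ∤ 60.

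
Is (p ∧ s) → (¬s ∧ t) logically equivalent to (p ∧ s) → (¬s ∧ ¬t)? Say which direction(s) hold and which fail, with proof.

(⇒) Assume the antecedent. If p is true, the antecedent forces (p = T, t = F, s = F) or (p = T, t = T, s = F), and (p ∧ s) → (¬s ∧ ¬t) holds there. If p is false, (p ∧ s) → (¬s ∧ ¬t) reduces to true regardless of the other variables. Either way (p ∧ s) → (¬s ∧ ¬t) holds.

(⇐) Assume the antecedent. If p is true, the antecedent forces (p = T, t = F, s = F) or (p = T, t = T, s = F), and (p ∧ s) → (¬s ∧ t) holds there. If p is false, (p ∧ s) → (¬s ∧ t) reduces to true regardless of the other variables. Either way (p ∧ s) → (¬s ∧ t) holds.

Both directions hold; the statement is true.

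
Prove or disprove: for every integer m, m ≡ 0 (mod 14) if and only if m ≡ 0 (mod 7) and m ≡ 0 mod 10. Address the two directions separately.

(←) If m ≡ 0 (mod 7) and m ≡ 0 (mod 10), then by the Chinese remainder theorem m ≡ 0 (mod 70). Since 0 ≡ 0 (mod 14) and 14 ∣ 70, we get m ≡ 0 (mod 14).

(→) This fails: m = 42 gives 42 ≡ 0 (mod 14) but 42 ≡ 2 (mod 10), so the conjunction on the right does not hold.

The forward direction fails; the converse holds.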